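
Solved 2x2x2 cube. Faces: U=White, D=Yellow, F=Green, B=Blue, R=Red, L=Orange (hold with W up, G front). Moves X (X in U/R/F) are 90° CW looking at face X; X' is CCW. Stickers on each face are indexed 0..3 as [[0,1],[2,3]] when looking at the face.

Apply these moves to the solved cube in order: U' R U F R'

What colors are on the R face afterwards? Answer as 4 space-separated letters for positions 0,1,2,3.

After move 1 (U'): U=WWWW F=OOGG R=GGRR B=RRBB L=BBOO
After move 2 (R): R=RGRG U=WOWG F=OYGY D=YBYR B=WRWB
After move 3 (U): U=WWGO F=RGGY R=WRRG B=BBWB L=OYOO
After move 4 (F): F=GRYG U=WWOY R=GROG D=RWYR L=OYOB
After move 5 (R'): R=RGGO U=WWOB F=GWYY D=RRYG B=RBWB
Query: R face = RGGO

Answer: R G G O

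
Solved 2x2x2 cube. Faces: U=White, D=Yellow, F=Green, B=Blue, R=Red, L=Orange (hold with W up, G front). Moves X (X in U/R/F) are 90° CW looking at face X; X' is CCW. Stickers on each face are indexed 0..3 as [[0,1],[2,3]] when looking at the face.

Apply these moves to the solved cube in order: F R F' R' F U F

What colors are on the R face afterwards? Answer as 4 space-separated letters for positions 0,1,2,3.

Answer: G B W R

Derivation:
After move 1 (F): F=GGGG U=WWOO R=WRWR D=RRYY L=OYOY
After move 2 (R): R=WWRR U=WGOG F=GRGY D=RBYB B=OBWB
After move 3 (F'): F=RYGG U=WGWR R=BWRR D=YYYB L=OGOO
After move 4 (R'): R=WRBR U=WWWO F=RGGR D=YYYG B=BBYB
After move 5 (F): F=GRRG U=WWOG R=WROR D=BWYG L=OYOY
After move 6 (U): U=OWGW F=WRRG R=BBOR B=OYYB L=GROY
After move 7 (F): F=RWGR U=OWYR R=GBWR D=OBYG L=GBOW
Query: R face = GBWR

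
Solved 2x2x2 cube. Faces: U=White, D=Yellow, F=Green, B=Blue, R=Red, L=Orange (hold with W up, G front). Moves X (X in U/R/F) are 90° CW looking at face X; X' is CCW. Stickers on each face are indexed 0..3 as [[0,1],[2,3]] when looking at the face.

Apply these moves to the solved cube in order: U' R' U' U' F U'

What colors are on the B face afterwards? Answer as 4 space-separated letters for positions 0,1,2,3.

Answer: B B Y B

Derivation:
After move 1 (U'): U=WWWW F=OOGG R=GGRR B=RRBB L=BBOO
After move 2 (R'): R=GRGR U=WBWR F=OWGW D=YOYG B=YRYB
After move 3 (U'): U=BRWW F=BBGW R=OWGR B=GRYB L=YROO
After move 4 (U'): U=RWBW F=YRGW R=BBGR B=OWYB L=GROO
After move 5 (F): F=GYWR U=RWOR R=BBWR D=GBYG L=GYOO
After move 6 (U'): U=WRRO F=GYWR R=GYWR B=BBYB L=OWOO
Query: B face = BBYB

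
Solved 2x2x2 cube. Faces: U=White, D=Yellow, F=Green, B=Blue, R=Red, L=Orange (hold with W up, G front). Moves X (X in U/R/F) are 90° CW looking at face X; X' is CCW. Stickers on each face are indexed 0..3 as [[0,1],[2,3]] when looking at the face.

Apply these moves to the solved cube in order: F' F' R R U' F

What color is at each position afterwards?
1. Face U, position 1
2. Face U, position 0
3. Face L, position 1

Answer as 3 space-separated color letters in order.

Answer: Y W W

Derivation:
After move 1 (F'): F=GGGG U=WWRR R=YRYR D=OOYY L=OWOW
After move 2 (F'): F=GGGG U=WWYY R=OROR D=WWYY L=OROR
After move 3 (R): R=OORR U=WGYG F=GWGY D=WBYB B=YBWB
After move 4 (R): R=RORO U=WWYY F=GBGB D=WWYY B=GBGB
After move 5 (U'): U=WYWY F=ORGB R=GBRO B=ROGB L=GBOR
After move 6 (F): F=GOBR U=WYRB R=WBYO D=RGYY L=GWOW
Query 1: U[1] = Y
Query 2: U[0] = W
Query 3: L[1] = W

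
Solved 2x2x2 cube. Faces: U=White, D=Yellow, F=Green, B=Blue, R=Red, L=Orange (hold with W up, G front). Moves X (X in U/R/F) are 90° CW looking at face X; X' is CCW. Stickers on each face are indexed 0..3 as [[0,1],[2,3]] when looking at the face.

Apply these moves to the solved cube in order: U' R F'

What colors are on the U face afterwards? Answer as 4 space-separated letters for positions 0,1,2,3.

Answer: W O R R

Derivation:
After move 1 (U'): U=WWWW F=OOGG R=GGRR B=RRBB L=BBOO
After move 2 (R): R=RGRG U=WOWG F=OYGY D=YBYR B=WRWB
After move 3 (F'): F=YYOG U=WORR R=BGYG D=BOYR L=BGOW
Query: U face = WORR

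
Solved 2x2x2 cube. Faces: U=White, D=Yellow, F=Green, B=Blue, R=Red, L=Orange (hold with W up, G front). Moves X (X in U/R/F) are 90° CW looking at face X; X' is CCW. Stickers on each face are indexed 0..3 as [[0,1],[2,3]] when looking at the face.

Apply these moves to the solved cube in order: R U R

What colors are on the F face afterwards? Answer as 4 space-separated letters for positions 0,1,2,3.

After move 1 (R): R=RRRR U=WGWG F=GYGY D=YBYB B=WBWB
After move 2 (U): U=WWGG F=RRGY R=WBRR B=OOWB L=GYOO
After move 3 (R): R=RWRB U=WRGY F=RBGB D=YWYO B=GOWB
Query: F face = RBGB

Answer: R B G B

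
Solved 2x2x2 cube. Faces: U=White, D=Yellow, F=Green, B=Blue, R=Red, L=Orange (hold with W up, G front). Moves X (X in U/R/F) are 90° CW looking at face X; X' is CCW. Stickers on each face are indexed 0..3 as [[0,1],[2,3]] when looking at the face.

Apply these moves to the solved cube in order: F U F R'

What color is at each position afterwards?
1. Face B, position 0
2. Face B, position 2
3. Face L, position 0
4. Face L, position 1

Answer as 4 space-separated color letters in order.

Answer: Y B G R

Derivation:
After move 1 (F): F=GGGG U=WWOO R=WRWR D=RRYY L=OYOY
After move 2 (U): U=OWOW F=WRGG R=BBWR B=OYBB L=GGOY
After move 3 (F): F=GWGR U=OWYG R=OBWR D=WBYY L=GROR
After move 4 (R'): R=BROW U=OBYO F=GWGG D=WWYR B=YYBB
Query 1: B[0] = Y
Query 2: B[2] = B
Query 3: L[0] = G
Query 4: L[1] = R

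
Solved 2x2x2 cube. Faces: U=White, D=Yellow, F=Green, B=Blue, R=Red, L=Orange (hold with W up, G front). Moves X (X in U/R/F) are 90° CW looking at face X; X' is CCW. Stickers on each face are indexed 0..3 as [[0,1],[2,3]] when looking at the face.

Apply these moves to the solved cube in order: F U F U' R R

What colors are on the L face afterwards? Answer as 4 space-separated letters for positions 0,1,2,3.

Answer: O Y O R

Derivation:
After move 1 (F): F=GGGG U=WWOO R=WRWR D=RRYY L=OYOY
After move 2 (U): U=OWOW F=WRGG R=BBWR B=OYBB L=GGOY
After move 3 (F): F=GWGR U=OWYG R=OBWR D=WBYY L=GROR
After move 4 (U'): U=WGOY F=GRGR R=GWWR B=OBBB L=OYOR
After move 5 (R): R=WGRW U=WROR F=GBGY D=WBYO B=YBGB
After move 6 (R): R=RWWG U=WBOY F=GBGO D=WGYY B=RBRB
Query: L face = OYOR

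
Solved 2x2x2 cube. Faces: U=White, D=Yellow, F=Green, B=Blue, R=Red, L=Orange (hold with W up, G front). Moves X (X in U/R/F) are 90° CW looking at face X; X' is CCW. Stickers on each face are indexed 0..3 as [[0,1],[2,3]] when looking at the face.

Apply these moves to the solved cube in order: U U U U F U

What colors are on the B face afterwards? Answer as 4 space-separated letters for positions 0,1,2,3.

After move 1 (U): U=WWWW F=RRGG R=BBRR B=OOBB L=GGOO
After move 2 (U): U=WWWW F=BBGG R=OORR B=GGBB L=RROO
After move 3 (U): U=WWWW F=OOGG R=GGRR B=RRBB L=BBOO
After move 4 (U): U=WWWW F=GGGG R=RRRR B=BBBB L=OOOO
After move 5 (F): F=GGGG U=WWOO R=WRWR D=RRYY L=OYOY
After move 6 (U): U=OWOW F=WRGG R=BBWR B=OYBB L=GGOY
Query: B face = OYBB

Answer: O Y B B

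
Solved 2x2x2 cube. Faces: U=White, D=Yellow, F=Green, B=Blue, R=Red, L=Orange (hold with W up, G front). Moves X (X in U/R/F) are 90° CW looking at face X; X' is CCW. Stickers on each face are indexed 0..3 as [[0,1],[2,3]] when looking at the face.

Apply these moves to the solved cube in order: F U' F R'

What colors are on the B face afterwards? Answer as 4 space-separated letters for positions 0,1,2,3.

After move 1 (F): F=GGGG U=WWOO R=WRWR D=RRYY L=OYOY
After move 2 (U'): U=WOWO F=OYGG R=GGWR B=WRBB L=BBOY
After move 3 (F): F=GOGY U=WOYB R=WGOR D=WGYY L=BROR
After move 4 (R'): R=GRWO U=WBYW F=GOGB D=WOYY B=YRGB
Query: B face = YRGB

Answer: Y R G B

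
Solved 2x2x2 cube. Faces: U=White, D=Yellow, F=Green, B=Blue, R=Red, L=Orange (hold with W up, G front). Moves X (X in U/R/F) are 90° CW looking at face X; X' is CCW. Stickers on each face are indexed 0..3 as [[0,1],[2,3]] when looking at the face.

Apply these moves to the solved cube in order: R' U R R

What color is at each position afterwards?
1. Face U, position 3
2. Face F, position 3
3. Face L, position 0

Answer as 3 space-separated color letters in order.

Answer: G O G

Derivation:
After move 1 (R'): R=RRRR U=WBWB F=GWGW D=YGYG B=YBYB
After move 2 (U): U=WWBB F=RRGW R=YBRR B=OOYB L=GWOO
After move 3 (R): R=RYRB U=WRBW F=RGGG D=YYYO B=BOWB
After move 4 (R): R=RRBY U=WGBG F=RYGO D=YWYB B=WORB
Query 1: U[3] = G
Query 2: F[3] = O
Query 3: L[0] = G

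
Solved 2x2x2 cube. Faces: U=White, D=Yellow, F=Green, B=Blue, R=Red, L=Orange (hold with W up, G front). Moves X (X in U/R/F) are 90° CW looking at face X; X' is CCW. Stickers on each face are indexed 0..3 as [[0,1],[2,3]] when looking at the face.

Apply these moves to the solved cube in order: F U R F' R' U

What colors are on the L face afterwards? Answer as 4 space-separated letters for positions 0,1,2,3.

Answer: R R O O

Derivation:
After move 1 (F): F=GGGG U=WWOO R=WRWR D=RRYY L=OYOY
After move 2 (U): U=OWOW F=WRGG R=BBWR B=OYBB L=GGOY
After move 3 (R): R=WBRB U=OROG F=WRGY D=RBYO B=WYWB
After move 4 (F'): F=RYWG U=ORWR R=BBRB D=GYYO L=GGOO
After move 5 (R'): R=BBBR U=OWWW F=RRWR D=GYYG B=OYYB
After move 6 (U): U=WOWW F=BBWR R=OYBR B=GGYB L=RROO
Query: L face = RROO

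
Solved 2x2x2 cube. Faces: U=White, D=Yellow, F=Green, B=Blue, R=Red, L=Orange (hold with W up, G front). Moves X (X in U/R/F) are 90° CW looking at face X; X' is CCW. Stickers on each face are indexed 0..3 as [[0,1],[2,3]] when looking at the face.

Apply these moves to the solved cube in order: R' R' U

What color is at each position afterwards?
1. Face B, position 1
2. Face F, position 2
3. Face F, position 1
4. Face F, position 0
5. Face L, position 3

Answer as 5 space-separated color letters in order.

After move 1 (R'): R=RRRR U=WBWB F=GWGW D=YGYG B=YBYB
After move 2 (R'): R=RRRR U=WYWY F=GBGB D=YWYW B=GBGB
After move 3 (U): U=WWYY F=RRGB R=GBRR B=OOGB L=GBOO
Query 1: B[1] = O
Query 2: F[2] = G
Query 3: F[1] = R
Query 4: F[0] = R
Query 5: L[3] = O

Answer: O G R R O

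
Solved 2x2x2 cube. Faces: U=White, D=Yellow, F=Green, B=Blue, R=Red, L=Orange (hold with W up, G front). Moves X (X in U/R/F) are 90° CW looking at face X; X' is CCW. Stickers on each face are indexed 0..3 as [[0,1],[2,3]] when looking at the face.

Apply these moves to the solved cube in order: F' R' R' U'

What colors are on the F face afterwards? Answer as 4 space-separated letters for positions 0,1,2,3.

After move 1 (F'): F=GGGG U=WWRR R=YRYR D=OOYY L=OWOW
After move 2 (R'): R=RRYY U=WBRB F=GWGR D=OGYG B=YBOB
After move 3 (R'): R=RYRY U=WORY F=GBGB D=OWYR B=GBGB
After move 4 (U'): U=OYWR F=OWGB R=GBRY B=RYGB L=GBOW
Query: F face = OWGB

Answer: O W G B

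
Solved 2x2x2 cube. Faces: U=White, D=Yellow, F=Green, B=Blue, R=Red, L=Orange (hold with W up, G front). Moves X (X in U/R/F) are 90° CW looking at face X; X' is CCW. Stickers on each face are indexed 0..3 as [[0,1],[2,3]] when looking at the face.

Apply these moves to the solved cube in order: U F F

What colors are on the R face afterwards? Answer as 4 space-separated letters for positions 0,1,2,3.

Answer: O B G R

Derivation:
After move 1 (U): U=WWWW F=RRGG R=BBRR B=OOBB L=GGOO
After move 2 (F): F=GRGR U=WWOG R=WBWR D=RBYY L=GYOY
After move 3 (F): F=GGRR U=WWYY R=OBGR D=WWYY L=GROB
Query: R face = OBGR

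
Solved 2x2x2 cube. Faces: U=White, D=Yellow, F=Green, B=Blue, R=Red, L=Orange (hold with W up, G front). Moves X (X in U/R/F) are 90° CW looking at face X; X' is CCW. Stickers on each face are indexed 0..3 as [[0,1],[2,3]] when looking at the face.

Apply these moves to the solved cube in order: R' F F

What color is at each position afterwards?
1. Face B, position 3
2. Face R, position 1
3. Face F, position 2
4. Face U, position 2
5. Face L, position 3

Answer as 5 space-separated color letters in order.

Answer: B R W G R

Derivation:
After move 1 (R'): R=RRRR U=WBWB F=GWGW D=YGYG B=YBYB
After move 2 (F): F=GGWW U=WBOO R=WRBR D=RRYG L=OYOG
After move 3 (F): F=WGWG U=WBGY R=OROR D=BWYG L=OROR
Query 1: B[3] = B
Query 2: R[1] = R
Query 3: F[2] = W
Query 4: U[2] = G
Query 5: L[3] = R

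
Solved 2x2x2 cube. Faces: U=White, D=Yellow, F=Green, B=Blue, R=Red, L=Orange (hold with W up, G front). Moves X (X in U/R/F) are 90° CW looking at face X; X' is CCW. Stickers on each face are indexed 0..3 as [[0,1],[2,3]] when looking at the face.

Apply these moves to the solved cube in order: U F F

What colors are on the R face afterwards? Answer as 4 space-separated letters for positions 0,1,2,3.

After move 1 (U): U=WWWW F=RRGG R=BBRR B=OOBB L=GGOO
After move 2 (F): F=GRGR U=WWOG R=WBWR D=RBYY L=GYOY
After move 3 (F): F=GGRR U=WWYY R=OBGR D=WWYY L=GROB
Query: R face = OBGR

Answer: O B G R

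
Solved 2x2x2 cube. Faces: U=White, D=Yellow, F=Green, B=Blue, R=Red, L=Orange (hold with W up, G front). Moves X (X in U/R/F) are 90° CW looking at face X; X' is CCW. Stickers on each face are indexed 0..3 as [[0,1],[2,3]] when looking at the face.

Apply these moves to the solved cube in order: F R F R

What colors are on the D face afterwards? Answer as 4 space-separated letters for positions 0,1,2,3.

Answer: R W Y O

Derivation:
After move 1 (F): F=GGGG U=WWOO R=WRWR D=RRYY L=OYOY
After move 2 (R): R=WWRR U=WGOG F=GRGY D=RBYB B=OBWB
After move 3 (F): F=GGYR U=WGYY R=OWGR D=RWYB L=OROB
After move 4 (R): R=GORW U=WGYR F=GWYB D=RWYO B=YBGB
Query: D face = RWYO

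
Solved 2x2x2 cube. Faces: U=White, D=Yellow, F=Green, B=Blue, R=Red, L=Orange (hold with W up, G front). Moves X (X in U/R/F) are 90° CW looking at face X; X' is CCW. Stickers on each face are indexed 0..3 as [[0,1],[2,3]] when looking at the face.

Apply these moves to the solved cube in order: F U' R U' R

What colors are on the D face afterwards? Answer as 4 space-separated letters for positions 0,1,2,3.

After move 1 (F): F=GGGG U=WWOO R=WRWR D=RRYY L=OYOY
After move 2 (U'): U=WOWO F=OYGG R=GGWR B=WRBB L=BBOY
After move 3 (R): R=WGRG U=WYWG F=ORGY D=RBYW B=OROB
After move 4 (U'): U=YGWW F=BBGY R=ORRG B=WGOB L=OROY
After move 5 (R): R=ROGR U=YBWY F=BBGW D=ROYW B=WGGB
Query: D face = ROYW

Answer: R O Y W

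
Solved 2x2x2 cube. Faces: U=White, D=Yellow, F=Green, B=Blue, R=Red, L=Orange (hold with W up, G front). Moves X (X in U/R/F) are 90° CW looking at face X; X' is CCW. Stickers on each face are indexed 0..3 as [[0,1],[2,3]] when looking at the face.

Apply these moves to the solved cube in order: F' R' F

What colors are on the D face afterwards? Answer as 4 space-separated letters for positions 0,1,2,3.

After move 1 (F'): F=GGGG U=WWRR R=YRYR D=OOYY L=OWOW
After move 2 (R'): R=RRYY U=WBRB F=GWGR D=OGYG B=YBOB
After move 3 (F): F=GGRW U=WBWW R=RRBY D=YRYG L=OOOG
Query: D face = YRYG

Answer: Y R Y G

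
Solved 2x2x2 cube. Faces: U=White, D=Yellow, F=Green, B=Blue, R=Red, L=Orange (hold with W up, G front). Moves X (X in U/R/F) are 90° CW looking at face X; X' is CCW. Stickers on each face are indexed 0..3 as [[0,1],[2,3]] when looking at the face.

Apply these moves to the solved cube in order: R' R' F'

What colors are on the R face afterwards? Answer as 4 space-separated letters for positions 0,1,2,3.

After move 1 (R'): R=RRRR U=WBWB F=GWGW D=YGYG B=YBYB
After move 2 (R'): R=RRRR U=WYWY F=GBGB D=YWYW B=GBGB
After move 3 (F'): F=BBGG U=WYRR R=WRYR D=OOYW L=OYOW
Query: R face = WRYR

Answer: W R Y R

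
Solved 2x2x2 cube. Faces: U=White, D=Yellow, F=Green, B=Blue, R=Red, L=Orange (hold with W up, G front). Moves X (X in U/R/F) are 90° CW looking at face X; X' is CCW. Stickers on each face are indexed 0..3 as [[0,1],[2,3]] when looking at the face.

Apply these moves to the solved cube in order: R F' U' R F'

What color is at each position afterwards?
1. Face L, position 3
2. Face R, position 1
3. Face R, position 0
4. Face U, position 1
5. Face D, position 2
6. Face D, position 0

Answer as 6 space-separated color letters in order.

Answer: W Y W G Y B

Derivation:
After move 1 (R): R=RRRR U=WGWG F=GYGY D=YBYB B=WBWB
After move 2 (F'): F=YYGG U=WGRR R=BRYR D=OOYB L=OGOW
After move 3 (U'): U=GRWR F=OGGG R=YYYR B=BRWB L=WBOW
After move 4 (R): R=YYRY U=GGWG F=OOGB D=OWYB B=RRRB
After move 5 (F'): F=OBOG U=GGYR R=WYOY D=BWYB L=WGOW
Query 1: L[3] = W
Query 2: R[1] = Y
Query 3: R[0] = W
Query 4: U[1] = G
Query 5: D[2] = Y
Query 6: D[0] = B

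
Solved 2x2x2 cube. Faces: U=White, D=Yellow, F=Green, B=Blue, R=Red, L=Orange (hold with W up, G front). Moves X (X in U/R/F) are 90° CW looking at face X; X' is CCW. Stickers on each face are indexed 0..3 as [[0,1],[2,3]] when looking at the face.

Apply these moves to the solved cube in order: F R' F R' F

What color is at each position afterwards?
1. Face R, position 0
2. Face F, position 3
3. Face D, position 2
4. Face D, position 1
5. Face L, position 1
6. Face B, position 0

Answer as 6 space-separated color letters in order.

After move 1 (F): F=GGGG U=WWOO R=WRWR D=RRYY L=OYOY
After move 2 (R'): R=RRWW U=WBOB F=GWGO D=RGYG B=YBRB
After move 3 (F): F=GGOW U=WBYY R=ORBW D=WRYG L=OROG
After move 4 (R'): R=RWOB U=WRYY F=GBOY D=WGYW B=GBRB
After move 5 (F): F=OGYB U=WRGR R=YWYB D=ORYW L=OWOG
Query 1: R[0] = Y
Query 2: F[3] = B
Query 3: D[2] = Y
Query 4: D[1] = R
Query 5: L[1] = W
Query 6: B[0] = G

Answer: Y B Y R W G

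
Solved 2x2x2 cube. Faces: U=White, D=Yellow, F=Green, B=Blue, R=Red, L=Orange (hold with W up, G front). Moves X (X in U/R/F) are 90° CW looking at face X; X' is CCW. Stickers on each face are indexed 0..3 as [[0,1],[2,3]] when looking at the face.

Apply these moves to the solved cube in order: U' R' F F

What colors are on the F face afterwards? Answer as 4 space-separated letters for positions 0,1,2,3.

After move 1 (U'): U=WWWW F=OOGG R=GGRR B=RRBB L=BBOO
After move 2 (R'): R=GRGR U=WBWR F=OWGW D=YOYG B=YRYB
After move 3 (F): F=GOWW U=WBOB R=WRRR D=GGYG L=BYOO
After move 4 (F): F=WGWO U=WBOY R=ORBR D=RWYG L=BGOG
Query: F face = WGWO

Answer: W G W O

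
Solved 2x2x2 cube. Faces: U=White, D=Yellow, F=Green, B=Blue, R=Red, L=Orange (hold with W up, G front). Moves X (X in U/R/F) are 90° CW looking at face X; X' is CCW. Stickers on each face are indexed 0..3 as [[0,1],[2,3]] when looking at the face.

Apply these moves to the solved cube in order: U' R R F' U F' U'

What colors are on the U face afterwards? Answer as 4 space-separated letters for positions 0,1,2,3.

Answer: W Y R G

Derivation:
After move 1 (U'): U=WWWW F=OOGG R=GGRR B=RRBB L=BBOO
After move 2 (R): R=RGRG U=WOWG F=OYGY D=YBYR B=WRWB
After move 3 (R): R=RRGG U=WYWY F=OBGR D=YWYW B=GROB
After move 4 (F'): F=BROG U=WYRG R=WRYG D=BOYW L=BYOW
After move 5 (U): U=RWGY F=WROG R=GRYG B=BYOB L=BROW
After move 6 (F'): F=RGWO U=RWGY R=ORBG D=RWYW L=BYOG
After move 7 (U'): U=WYRG F=BYWO R=RGBG B=OROB L=BYOG
Query: U face = WYRG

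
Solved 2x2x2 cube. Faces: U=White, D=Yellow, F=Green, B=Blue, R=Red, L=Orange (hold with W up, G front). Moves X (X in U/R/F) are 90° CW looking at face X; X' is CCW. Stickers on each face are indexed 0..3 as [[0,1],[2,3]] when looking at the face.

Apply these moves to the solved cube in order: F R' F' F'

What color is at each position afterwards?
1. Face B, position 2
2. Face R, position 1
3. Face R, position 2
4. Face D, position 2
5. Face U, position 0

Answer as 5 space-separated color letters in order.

After move 1 (F): F=GGGG U=WWOO R=WRWR D=RRYY L=OYOY
After move 2 (R'): R=RRWW U=WBOB F=GWGO D=RGYG B=YBRB
After move 3 (F'): F=WOGG U=WBRW R=GRRW D=YYYG L=OBOO
After move 4 (F'): F=OGWG U=WBGR R=YRYW D=BOYG L=OWOR
Query 1: B[2] = R
Query 2: R[1] = R
Query 3: R[2] = Y
Query 4: D[2] = Y
Query 5: U[0] = W

Answer: R R Y Y W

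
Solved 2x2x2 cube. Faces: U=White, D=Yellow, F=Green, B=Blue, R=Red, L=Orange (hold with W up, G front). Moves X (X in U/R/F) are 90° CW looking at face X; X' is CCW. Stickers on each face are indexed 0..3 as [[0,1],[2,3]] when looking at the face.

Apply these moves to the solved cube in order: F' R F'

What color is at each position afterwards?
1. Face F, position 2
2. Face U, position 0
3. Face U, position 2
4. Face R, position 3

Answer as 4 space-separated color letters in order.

Answer: G W Y R

Derivation:
After move 1 (F'): F=GGGG U=WWRR R=YRYR D=OOYY L=OWOW
After move 2 (R): R=YYRR U=WGRG F=GOGY D=OBYB B=RBWB
After move 3 (F'): F=OYGG U=WGYR R=BYOR D=WWYB L=OGOR
Query 1: F[2] = G
Query 2: U[0] = W
Query 3: U[2] = Y
Query 4: R[3] = R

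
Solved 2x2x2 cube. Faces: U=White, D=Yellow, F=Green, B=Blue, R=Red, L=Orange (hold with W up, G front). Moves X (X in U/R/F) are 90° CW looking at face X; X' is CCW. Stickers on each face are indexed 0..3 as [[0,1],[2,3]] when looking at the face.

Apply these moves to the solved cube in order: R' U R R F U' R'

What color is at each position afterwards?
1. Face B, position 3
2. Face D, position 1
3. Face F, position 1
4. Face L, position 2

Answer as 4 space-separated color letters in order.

Answer: B Y W O

Derivation:
After move 1 (R'): R=RRRR U=WBWB F=GWGW D=YGYG B=YBYB
After move 2 (U): U=WWBB F=RRGW R=YBRR B=OOYB L=GWOO
After move 3 (R): R=RYRB U=WRBW F=RGGG D=YYYO B=BOWB
After move 4 (R): R=RRBY U=WGBG F=RYGO D=YWYB B=WORB
After move 5 (F): F=GROY U=WGOW R=BRGY D=BRYB L=GYOW
After move 6 (U'): U=GWWO F=GYOY R=GRGY B=BRRB L=WOOW
After move 7 (R'): R=RYGG U=GRWB F=GWOO D=BYYY B=BRRB
Query 1: B[3] = B
Query 2: D[1] = Y
Query 3: F[1] = W
Query 4: L[2] = O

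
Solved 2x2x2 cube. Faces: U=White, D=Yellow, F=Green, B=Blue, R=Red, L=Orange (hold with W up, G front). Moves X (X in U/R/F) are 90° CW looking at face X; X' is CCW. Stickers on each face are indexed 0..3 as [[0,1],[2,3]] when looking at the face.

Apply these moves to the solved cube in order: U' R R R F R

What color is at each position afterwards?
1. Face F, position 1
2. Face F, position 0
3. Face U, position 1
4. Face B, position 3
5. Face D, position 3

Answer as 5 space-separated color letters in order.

Answer: G G O B Y

Derivation:
After move 1 (U'): U=WWWW F=OOGG R=GGRR B=RRBB L=BBOO
After move 2 (R): R=RGRG U=WOWG F=OYGY D=YBYR B=WRWB
After move 3 (R): R=RRGG U=WYWY F=OBGR D=YWYW B=GROB
After move 4 (R): R=GRGR U=WBWR F=OWGW D=YOYG B=YRYB
After move 5 (F): F=GOWW U=WBOB R=WRRR D=GGYG L=BYOO
After move 6 (R): R=RWRR U=WOOW F=GGWG D=GYYY B=BRBB
Query 1: F[1] = G
Query 2: F[0] = G
Query 3: U[1] = O
Query 4: B[3] = B
Query 5: D[3] = Y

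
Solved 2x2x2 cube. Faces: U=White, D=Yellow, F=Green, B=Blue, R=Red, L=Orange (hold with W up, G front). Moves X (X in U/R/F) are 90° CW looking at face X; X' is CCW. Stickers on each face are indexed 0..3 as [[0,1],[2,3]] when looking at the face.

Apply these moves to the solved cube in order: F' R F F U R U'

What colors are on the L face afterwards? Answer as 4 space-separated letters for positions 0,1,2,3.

Answer: G R O Y

Derivation:
After move 1 (F'): F=GGGG U=WWRR R=YRYR D=OOYY L=OWOW
After move 2 (R): R=YYRR U=WGRG F=GOGY D=OBYB B=RBWB
After move 3 (F): F=GGYO U=WGWW R=RYGR D=RYYB L=OOOB
After move 4 (F): F=YGOG U=WGBO R=WYWR D=GRYB L=OROY
After move 5 (U): U=BWOG F=WYOG R=RBWR B=ORWB L=YGOY
After move 6 (R): R=WRRB U=BYOG F=WROB D=GWYO B=GRWB
After move 7 (U'): U=YGBO F=YGOB R=WRRB B=WRWB L=GROY
Query: L face = GROY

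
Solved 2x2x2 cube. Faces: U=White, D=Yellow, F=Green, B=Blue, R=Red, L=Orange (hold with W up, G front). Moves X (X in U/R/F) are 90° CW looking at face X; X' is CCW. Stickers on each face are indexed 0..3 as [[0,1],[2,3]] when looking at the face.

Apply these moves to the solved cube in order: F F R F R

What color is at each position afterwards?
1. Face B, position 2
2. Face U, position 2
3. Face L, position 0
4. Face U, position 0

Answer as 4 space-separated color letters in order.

After move 1 (F): F=GGGG U=WWOO R=WRWR D=RRYY L=OYOY
After move 2 (F): F=GGGG U=WWYY R=OROR D=WWYY L=OROR
After move 3 (R): R=OORR U=WGYG F=GWGY D=WBYB B=YBWB
After move 4 (F): F=GGYW U=WGRR R=YOGR D=ROYB L=OWOB
After move 5 (R): R=GYRO U=WGRW F=GOYB D=RWYY B=RBGB
Query 1: B[2] = G
Query 2: U[2] = R
Query 3: L[0] = O
Query 4: U[0] = W

Answer: G R O W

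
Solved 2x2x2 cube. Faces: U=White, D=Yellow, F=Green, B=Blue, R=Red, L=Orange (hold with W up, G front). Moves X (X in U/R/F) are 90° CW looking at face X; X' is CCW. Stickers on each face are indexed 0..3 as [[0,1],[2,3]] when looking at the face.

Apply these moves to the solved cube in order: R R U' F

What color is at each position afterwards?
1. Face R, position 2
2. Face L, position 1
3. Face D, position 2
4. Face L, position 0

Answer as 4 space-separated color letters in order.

Answer: W Y Y G

Derivation:
After move 1 (R): R=RRRR U=WGWG F=GYGY D=YBYB B=WBWB
After move 2 (R): R=RRRR U=WYWY F=GBGB D=YWYW B=GBGB
After move 3 (U'): U=YYWW F=OOGB R=GBRR B=RRGB L=GBOO
After move 4 (F): F=GOBO U=YYOB R=WBWR D=RGYW L=GYOW
Query 1: R[2] = W
Query 2: L[1] = Y
Query 3: D[2] = Y
Query 4: L[0] = G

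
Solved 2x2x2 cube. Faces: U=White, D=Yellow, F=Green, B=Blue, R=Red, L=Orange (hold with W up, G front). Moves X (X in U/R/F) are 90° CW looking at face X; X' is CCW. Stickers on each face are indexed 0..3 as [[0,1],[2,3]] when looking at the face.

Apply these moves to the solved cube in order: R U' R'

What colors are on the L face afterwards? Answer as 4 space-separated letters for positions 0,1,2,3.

After move 1 (R): R=RRRR U=WGWG F=GYGY D=YBYB B=WBWB
After move 2 (U'): U=GGWW F=OOGY R=GYRR B=RRWB L=WBOO
After move 3 (R'): R=YRGR U=GWWR F=OGGW D=YOYY B=BRBB
Query: L face = WBOO

Answer: W B O O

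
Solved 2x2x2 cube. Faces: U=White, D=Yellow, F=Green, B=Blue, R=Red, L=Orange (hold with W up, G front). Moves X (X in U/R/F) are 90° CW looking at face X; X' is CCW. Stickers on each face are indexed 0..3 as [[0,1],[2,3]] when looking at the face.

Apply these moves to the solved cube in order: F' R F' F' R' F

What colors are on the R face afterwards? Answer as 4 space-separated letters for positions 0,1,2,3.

Answer: B R R W

Derivation:
After move 1 (F'): F=GGGG U=WWRR R=YRYR D=OOYY L=OWOW
After move 2 (R): R=YYRR U=WGRG F=GOGY D=OBYB B=RBWB
After move 3 (F'): F=OYGG U=WGYR R=BYOR D=WWYB L=OGOR
After move 4 (F'): F=YGOG U=WGBO R=WYWR D=GRYB L=OROY
After move 5 (R'): R=YRWW U=WWBR F=YGOO D=GGYG B=BBRB
After move 6 (F): F=OYOG U=WWYR R=BRRW D=WYYG L=OGOG
Query: R face = BRRW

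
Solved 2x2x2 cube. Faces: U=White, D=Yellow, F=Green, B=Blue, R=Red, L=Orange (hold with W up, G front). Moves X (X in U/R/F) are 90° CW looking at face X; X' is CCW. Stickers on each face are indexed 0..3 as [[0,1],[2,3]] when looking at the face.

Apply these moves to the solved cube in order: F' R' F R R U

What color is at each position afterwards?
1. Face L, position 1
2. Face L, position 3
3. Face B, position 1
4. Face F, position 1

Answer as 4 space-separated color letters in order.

Answer: O G O B

Derivation:
After move 1 (F'): F=GGGG U=WWRR R=YRYR D=OOYY L=OWOW
After move 2 (R'): R=RRYY U=WBRB F=GWGR D=OGYG B=YBOB
After move 3 (F): F=GGRW U=WBWW R=RRBY D=YRYG L=OOOG
After move 4 (R): R=BRYR U=WGWW F=GRRG D=YOYY B=WBBB
After move 5 (R): R=YBRR U=WRWG F=GORY D=YBYW B=WBGB
After move 6 (U): U=WWGR F=YBRY R=WBRR B=OOGB L=GOOG
Query 1: L[1] = O
Query 2: L[3] = G
Query 3: B[1] = O
Query 4: F[1] = B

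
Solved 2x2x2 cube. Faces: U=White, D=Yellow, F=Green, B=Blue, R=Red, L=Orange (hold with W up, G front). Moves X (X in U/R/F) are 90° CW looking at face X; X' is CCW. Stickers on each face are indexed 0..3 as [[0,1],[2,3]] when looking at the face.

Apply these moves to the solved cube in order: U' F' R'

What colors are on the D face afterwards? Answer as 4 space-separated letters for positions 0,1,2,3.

Answer: B G Y G

Derivation:
After move 1 (U'): U=WWWW F=OOGG R=GGRR B=RRBB L=BBOO
After move 2 (F'): F=OGOG U=WWGR R=YGYR D=BOYY L=BWOW
After move 3 (R'): R=GRYY U=WBGR F=OWOR D=BGYG B=YROB
Query: D face = BGYG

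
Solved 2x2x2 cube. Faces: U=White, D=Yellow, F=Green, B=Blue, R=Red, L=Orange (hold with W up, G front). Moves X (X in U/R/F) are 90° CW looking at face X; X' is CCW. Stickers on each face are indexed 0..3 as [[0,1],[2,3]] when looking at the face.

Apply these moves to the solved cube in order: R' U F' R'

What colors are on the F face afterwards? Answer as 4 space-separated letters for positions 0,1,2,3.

Answer: R W R R

Derivation:
After move 1 (R'): R=RRRR U=WBWB F=GWGW D=YGYG B=YBYB
After move 2 (U): U=WWBB F=RRGW R=YBRR B=OOYB L=GWOO
After move 3 (F'): F=RWRG U=WWYR R=GBYR D=WOYG L=GBOB
After move 4 (R'): R=BRGY U=WYYO F=RWRR D=WWYG B=GOOB
Query: F face = RWRR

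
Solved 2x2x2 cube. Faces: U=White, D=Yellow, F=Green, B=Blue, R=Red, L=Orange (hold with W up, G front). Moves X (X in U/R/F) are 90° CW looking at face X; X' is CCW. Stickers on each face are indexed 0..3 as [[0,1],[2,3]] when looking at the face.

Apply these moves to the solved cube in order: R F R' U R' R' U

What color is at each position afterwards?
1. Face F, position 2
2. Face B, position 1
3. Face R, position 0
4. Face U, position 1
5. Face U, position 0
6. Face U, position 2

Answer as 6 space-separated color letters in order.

After move 1 (R): R=RRRR U=WGWG F=GYGY D=YBYB B=WBWB
After move 2 (F): F=GGYY U=WGOO R=WRGR D=RRYB L=OYOB
After move 3 (R'): R=RRWG U=WWOW F=GGYO D=RGYY B=BBRB
After move 4 (U): U=OWWW F=RRYO R=BBWG B=OYRB L=GGOB
After move 5 (R'): R=BGBW U=ORWO F=RWYW D=RRYO B=YYGB
After move 6 (R'): R=GWBB U=OGWY F=RRYO D=RWYW B=OYRB
After move 7 (U): U=WOYG F=GWYO R=OYBB B=GGRB L=RROB
Query 1: F[2] = Y
Query 2: B[1] = G
Query 3: R[0] = O
Query 4: U[1] = O
Query 5: U[0] = W
Query 6: U[2] = Y

Answer: Y G O O W Y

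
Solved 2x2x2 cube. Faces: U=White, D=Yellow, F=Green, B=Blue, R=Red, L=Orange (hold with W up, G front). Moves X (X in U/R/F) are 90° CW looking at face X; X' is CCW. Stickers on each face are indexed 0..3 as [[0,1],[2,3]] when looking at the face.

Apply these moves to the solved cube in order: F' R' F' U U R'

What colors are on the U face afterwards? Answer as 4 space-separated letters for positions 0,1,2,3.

After move 1 (F'): F=GGGG U=WWRR R=YRYR D=OOYY L=OWOW
After move 2 (R'): R=RRYY U=WBRB F=GWGR D=OGYG B=YBOB
After move 3 (F'): F=WRGG U=WBRY R=GROY D=WWYG L=OBOR
After move 4 (U): U=RWYB F=GRGG R=YBOY B=OBOB L=WROR
After move 5 (U): U=YRBW F=YBGG R=OBOY B=WROB L=GROR
After move 6 (R'): R=BYOO U=YOBW F=YRGW D=WBYG B=GRWB
Query: U face = YOBW

Answer: Y O B W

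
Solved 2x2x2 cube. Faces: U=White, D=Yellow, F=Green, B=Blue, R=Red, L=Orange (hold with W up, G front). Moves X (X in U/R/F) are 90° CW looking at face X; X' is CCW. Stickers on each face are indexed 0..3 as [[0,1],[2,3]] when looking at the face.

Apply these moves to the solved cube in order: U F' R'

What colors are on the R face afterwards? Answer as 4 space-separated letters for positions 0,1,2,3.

After move 1 (U): U=WWWW F=RRGG R=BBRR B=OOBB L=GGOO
After move 2 (F'): F=RGRG U=WWBR R=YBYR D=GOYY L=GWOW
After move 3 (R'): R=BRYY U=WBBO F=RWRR D=GGYG B=YOOB
Query: R face = BRYY

Answer: B R Y Y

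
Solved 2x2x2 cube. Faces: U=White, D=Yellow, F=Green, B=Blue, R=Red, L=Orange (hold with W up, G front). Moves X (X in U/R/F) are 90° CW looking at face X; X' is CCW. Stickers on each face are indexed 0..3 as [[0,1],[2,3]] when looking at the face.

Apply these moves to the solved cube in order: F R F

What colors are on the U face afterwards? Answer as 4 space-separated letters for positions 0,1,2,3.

After move 1 (F): F=GGGG U=WWOO R=WRWR D=RRYY L=OYOY
After move 2 (R): R=WWRR U=WGOG F=GRGY D=RBYB B=OBWB
After move 3 (F): F=GGYR U=WGYY R=OWGR D=RWYB L=OROB
Query: U face = WGYY

Answer: W G Y Y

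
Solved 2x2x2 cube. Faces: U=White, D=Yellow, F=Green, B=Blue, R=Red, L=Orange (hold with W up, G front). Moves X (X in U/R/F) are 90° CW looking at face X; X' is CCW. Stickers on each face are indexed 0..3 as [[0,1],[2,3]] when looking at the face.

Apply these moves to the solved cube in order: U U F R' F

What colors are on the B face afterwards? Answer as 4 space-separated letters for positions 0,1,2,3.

Answer: Y G O B

Derivation:
After move 1 (U): U=WWWW F=RRGG R=BBRR B=OOBB L=GGOO
After move 2 (U): U=WWWW F=BBGG R=OORR B=GGBB L=RROO
After move 3 (F): F=GBGB U=WWOR R=WOWR D=ROYY L=RYOY
After move 4 (R'): R=ORWW U=WBOG F=GWGR D=RBYB B=YGOB
After move 5 (F): F=GGRW U=WBYY R=ORGW D=WOYB L=RROB
Query: B face = YGOB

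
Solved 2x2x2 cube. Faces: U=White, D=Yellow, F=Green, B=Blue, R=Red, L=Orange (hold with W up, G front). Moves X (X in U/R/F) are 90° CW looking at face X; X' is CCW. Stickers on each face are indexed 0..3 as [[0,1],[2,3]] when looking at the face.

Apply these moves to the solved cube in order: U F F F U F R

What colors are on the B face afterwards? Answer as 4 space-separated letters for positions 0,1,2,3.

After move 1 (U): U=WWWW F=RRGG R=BBRR B=OOBB L=GGOO
After move 2 (F): F=GRGR U=WWOG R=WBWR D=RBYY L=GYOY
After move 3 (F): F=GGRR U=WWYY R=OBGR D=WWYY L=GROB
After move 4 (F): F=RGRG U=WWBR R=YBYR D=GOYY L=GWOW
After move 5 (U): U=BWRW F=YBRG R=OOYR B=GWBB L=RGOW
After move 6 (F): F=RYGB U=BWWG R=ROWR D=YOYY L=RGOO
After move 7 (R): R=WRRO U=BYWB F=ROGY D=YBYG B=GWWB
Query: B face = GWWB

Answer: G W W B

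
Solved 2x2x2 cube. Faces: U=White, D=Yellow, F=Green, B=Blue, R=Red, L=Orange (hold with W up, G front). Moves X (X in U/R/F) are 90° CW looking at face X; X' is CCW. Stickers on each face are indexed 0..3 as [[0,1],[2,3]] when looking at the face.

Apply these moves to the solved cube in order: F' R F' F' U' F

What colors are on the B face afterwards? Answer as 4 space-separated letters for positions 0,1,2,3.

Answer: W Y W B

Derivation:
After move 1 (F'): F=GGGG U=WWRR R=YRYR D=OOYY L=OWOW
After move 2 (R): R=YYRR U=WGRG F=GOGY D=OBYB B=RBWB
After move 3 (F'): F=OYGG U=WGYR R=BYOR D=WWYB L=OGOR
After move 4 (F'): F=YGOG U=WGBO R=WYWR D=GRYB L=OROY
After move 5 (U'): U=GOWB F=OROG R=YGWR B=WYWB L=RBOY
After move 6 (F): F=OOGR U=GOYB R=WGBR D=WYYB L=RGOR
Query: B face = WYWB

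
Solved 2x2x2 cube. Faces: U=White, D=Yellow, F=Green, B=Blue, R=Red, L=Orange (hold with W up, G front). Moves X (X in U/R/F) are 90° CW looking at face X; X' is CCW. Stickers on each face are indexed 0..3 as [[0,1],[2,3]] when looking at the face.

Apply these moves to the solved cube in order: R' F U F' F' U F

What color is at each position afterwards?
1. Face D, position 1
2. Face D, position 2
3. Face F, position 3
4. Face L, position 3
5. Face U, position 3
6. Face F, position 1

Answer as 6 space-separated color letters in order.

After move 1 (R'): R=RRRR U=WBWB F=GWGW D=YGYG B=YBYB
After move 2 (F): F=GGWW U=WBOO R=WRBR D=RRYG L=OYOG
After move 3 (U): U=OWOB F=WRWW R=YBBR B=OYYB L=GGOG
After move 4 (F'): F=RWWW U=OWYB R=RBRR D=GGYG L=GBOO
After move 5 (F'): F=WWRW U=OWRR R=GBGR D=BOYG L=GBOY
After move 6 (U): U=RORW F=GBRW R=OYGR B=GBYB L=WWOY
After move 7 (F): F=RGWB U=ROYW R=RYWR D=GOYG L=WBOO
Query 1: D[1] = O
Query 2: D[2] = Y
Query 3: F[3] = B
Query 4: L[3] = O
Query 5: U[3] = W
Query 6: F[1] = G

Answer: O Y B O W G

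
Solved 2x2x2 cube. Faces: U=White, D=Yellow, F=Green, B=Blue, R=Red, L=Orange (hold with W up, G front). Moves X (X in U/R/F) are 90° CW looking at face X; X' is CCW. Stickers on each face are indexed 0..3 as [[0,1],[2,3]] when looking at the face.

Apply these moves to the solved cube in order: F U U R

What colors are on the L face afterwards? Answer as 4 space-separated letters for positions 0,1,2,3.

Answer: W R O Y

Derivation:
After move 1 (F): F=GGGG U=WWOO R=WRWR D=RRYY L=OYOY
After move 2 (U): U=OWOW F=WRGG R=BBWR B=OYBB L=GGOY
After move 3 (U): U=OOWW F=BBGG R=OYWR B=GGBB L=WROY
After move 4 (R): R=WORY U=OBWG F=BRGY D=RBYG B=WGOB
Query: L face = WROY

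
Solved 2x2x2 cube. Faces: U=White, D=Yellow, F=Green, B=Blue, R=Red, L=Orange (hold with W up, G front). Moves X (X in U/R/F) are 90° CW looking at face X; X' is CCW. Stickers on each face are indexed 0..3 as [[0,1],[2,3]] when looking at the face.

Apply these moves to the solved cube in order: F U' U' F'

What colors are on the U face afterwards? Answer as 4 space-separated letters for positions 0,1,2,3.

Answer: O O O W

Derivation:
After move 1 (F): F=GGGG U=WWOO R=WRWR D=RRYY L=OYOY
After move 2 (U'): U=WOWO F=OYGG R=GGWR B=WRBB L=BBOY
After move 3 (U'): U=OOWW F=BBGG R=OYWR B=GGBB L=WROY
After move 4 (F'): F=BGBG U=OOOW R=RYRR D=RYYY L=WWOW
Query: U face = OOOW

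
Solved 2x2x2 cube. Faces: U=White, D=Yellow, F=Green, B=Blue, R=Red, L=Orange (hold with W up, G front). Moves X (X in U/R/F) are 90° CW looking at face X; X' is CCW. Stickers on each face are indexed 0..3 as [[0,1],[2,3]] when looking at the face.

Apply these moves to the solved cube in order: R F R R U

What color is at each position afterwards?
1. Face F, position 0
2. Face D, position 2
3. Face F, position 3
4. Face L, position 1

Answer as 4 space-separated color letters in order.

Answer: R Y W W

Derivation:
After move 1 (R): R=RRRR U=WGWG F=GYGY D=YBYB B=WBWB
After move 2 (F): F=GGYY U=WGOO R=WRGR D=RRYB L=OYOB
After move 3 (R): R=GWRR U=WGOY F=GRYB D=RWYW B=OBGB
After move 4 (R): R=RGRW U=WROB F=GWYW D=RGYO B=YBGB
After move 5 (U): U=OWBR F=RGYW R=YBRW B=OYGB L=GWOB
Query 1: F[0] = R
Query 2: D[2] = Y
Query 3: F[3] = W
Query 4: L[1] = W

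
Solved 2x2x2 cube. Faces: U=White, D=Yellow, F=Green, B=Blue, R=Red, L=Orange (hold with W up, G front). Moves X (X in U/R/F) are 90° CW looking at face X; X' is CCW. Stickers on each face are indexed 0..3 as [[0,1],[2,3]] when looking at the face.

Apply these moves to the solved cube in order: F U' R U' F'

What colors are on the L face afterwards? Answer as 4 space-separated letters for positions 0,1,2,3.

Answer: O W O W

Derivation:
After move 1 (F): F=GGGG U=WWOO R=WRWR D=RRYY L=OYOY
After move 2 (U'): U=WOWO F=OYGG R=GGWR B=WRBB L=BBOY
After move 3 (R): R=WGRG U=WYWG F=ORGY D=RBYW B=OROB
After move 4 (U'): U=YGWW F=BBGY R=ORRG B=WGOB L=OROY
After move 5 (F'): F=BYBG U=YGOR R=BRRG D=RYYW L=OWOW
Query: L face = OWOW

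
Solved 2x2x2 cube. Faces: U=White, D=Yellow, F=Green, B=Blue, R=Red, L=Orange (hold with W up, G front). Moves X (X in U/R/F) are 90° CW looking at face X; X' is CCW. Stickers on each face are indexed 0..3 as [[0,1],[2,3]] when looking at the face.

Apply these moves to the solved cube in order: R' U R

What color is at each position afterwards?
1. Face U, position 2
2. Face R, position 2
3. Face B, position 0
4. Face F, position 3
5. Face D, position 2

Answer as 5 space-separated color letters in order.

After move 1 (R'): R=RRRR U=WBWB F=GWGW D=YGYG B=YBYB
After move 2 (U): U=WWBB F=RRGW R=YBRR B=OOYB L=GWOO
After move 3 (R): R=RYRB U=WRBW F=RGGG D=YYYO B=BOWB
Query 1: U[2] = B
Query 2: R[2] = R
Query 3: B[0] = B
Query 4: F[3] = G
Query 5: D[2] = Y

Answer: B R B G Y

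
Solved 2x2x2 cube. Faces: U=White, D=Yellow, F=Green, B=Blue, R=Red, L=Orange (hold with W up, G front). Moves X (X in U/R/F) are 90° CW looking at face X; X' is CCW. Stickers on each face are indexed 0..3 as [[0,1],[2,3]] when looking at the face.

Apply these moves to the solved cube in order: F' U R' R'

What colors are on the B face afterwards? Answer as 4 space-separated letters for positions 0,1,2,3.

After move 1 (F'): F=GGGG U=WWRR R=YRYR D=OOYY L=OWOW
After move 2 (U): U=RWRW F=YRGG R=BBYR B=OWBB L=GGOW
After move 3 (R'): R=BRBY U=RBRO F=YWGW D=ORYG B=YWOB
After move 4 (R'): R=RYBB U=RORY F=YBGO D=OWYW B=GWRB
Query: B face = GWRB

Answer: G W R B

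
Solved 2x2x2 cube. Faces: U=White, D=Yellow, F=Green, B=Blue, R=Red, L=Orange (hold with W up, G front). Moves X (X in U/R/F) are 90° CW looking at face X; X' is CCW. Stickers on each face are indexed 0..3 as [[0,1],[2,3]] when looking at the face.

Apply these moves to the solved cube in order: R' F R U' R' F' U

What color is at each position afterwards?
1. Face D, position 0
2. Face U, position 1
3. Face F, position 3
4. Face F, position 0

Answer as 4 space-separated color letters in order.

Answer: B G W Y

Derivation:
After move 1 (R'): R=RRRR U=WBWB F=GWGW D=YGYG B=YBYB
After move 2 (F): F=GGWW U=WBOO R=WRBR D=RRYG L=OYOG
After move 3 (R): R=BWRR U=WGOW F=GRWG D=RYYY B=OBBB
After move 4 (U'): U=GWWO F=OYWG R=GRRR B=BWBB L=OBOG
After move 5 (R'): R=RRGR U=GBWB F=OWWO D=RYYG B=YWYB
After move 6 (F'): F=WOOW U=GBRG R=YRRR D=BGYG L=OBOW
After move 7 (U): U=RGGB F=YROW R=YWRR B=OBYB L=WOOW
Query 1: D[0] = B
Query 2: U[1] = G
Query 3: F[3] = W
Query 4: F[0] = Y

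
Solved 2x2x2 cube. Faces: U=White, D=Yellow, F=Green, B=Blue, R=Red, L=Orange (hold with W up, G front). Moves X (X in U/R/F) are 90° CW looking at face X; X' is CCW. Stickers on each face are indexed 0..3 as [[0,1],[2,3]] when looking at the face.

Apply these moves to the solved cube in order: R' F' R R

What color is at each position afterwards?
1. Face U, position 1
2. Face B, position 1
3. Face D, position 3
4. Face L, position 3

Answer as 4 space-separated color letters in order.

After move 1 (R'): R=RRRR U=WBWB F=GWGW D=YGYG B=YBYB
After move 2 (F'): F=WWGG U=WBRR R=GRYR D=OOYG L=OBOW
After move 3 (R): R=YGRR U=WWRG F=WOGG D=OYYY B=RBBB
After move 4 (R): R=RYRG U=WORG F=WYGY D=OBYR B=GBWB
Query 1: U[1] = O
Query 2: B[1] = B
Query 3: D[3] = R
Query 4: L[3] = W

Answer: O B R W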